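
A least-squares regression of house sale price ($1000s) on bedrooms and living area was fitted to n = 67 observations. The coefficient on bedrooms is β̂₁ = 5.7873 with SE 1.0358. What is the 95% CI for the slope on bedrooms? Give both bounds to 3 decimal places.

(3.718, 7.857)

df = n − k − 1 = 67 − 2 − 1 = 64.
t* = t_{0.025, 64} = 1.99773.
Margin = t* × SE = 1.99773 × 1.0358 = 2.06925.
CI: 5.7873 ± 2.06925 → (3.718, 7.857).
With 95% confidence, each one-unit increase in bedrooms is associated with a change of between 3.718 and 7.857 $1000s in house sale price, holding the other predictors fixed.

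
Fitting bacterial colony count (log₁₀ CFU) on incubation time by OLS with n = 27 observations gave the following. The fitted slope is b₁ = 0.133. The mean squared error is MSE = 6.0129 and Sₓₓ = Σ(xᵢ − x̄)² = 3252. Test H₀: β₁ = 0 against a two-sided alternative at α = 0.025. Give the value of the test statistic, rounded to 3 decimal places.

t = 3.093

SE(b₁) = √(MSE/Sₓₓ) = √(6.0129/3252) = 0.0429998.
t = 0.133 / 0.0429998 = 3.093.
df = n − 2 = 25.
Two-sided p ≈ 0.0048, which is < 0.025, so reject H₀.
There is evidence that incubation time is associated with bacterial colony count.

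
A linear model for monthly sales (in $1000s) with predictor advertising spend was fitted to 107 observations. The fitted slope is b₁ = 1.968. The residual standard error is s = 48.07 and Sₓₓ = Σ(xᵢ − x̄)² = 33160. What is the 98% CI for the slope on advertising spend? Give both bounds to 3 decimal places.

SE(b₁) = s/√Sₓₓ = 48.07/√33160 = 0.263977.
df = n − 2 = 105.
t* = t_{0.01, 105} = 2.362388.
Margin = t* × SE = 2.362388 × 0.263977 = 0.62362.
CI: 1.968 ± 0.62362 → (1.344, 2.592).
With 98% confidence, each one-unit increase in advertising spend is associated with a change of between 1.344 and 2.592 $1000s in monthly sales.

(1.344, 2.592)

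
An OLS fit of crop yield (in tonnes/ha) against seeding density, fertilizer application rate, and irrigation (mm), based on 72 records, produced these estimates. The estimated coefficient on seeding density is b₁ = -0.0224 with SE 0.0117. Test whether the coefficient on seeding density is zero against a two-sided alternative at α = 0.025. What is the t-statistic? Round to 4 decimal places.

t = -1.9145

H₀: β₁ = 0 vs H₁: β₁ ≠ 0.
t = (b₁ − β₁⁰)/SE = -0.0224 / 0.0117 = -1.9145.
df = n − k − 1 = 72 − 3 − 1 = 68.
Two-sided p ≈ 0.0598, which is ≥ 0.025, so fail to reject H₀.
The data do not give significant evidence of an association between seeding density and crop yield, after adjusting for the other predictors.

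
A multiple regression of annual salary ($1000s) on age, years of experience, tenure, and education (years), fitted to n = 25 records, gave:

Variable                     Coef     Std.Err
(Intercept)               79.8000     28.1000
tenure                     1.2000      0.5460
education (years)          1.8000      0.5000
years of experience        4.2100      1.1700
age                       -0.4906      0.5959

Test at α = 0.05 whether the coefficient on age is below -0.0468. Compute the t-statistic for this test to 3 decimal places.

Read off: b = -0.4906, SE = 0.5959 for age.
H₀: β₁ = -0.0468 vs H₁: β₁ < -0.0468.
t = (-0.4906 − (-0.0468)) / 0.5959 = -0.745.
df = n − k − 1 = 25 − 4 − 1 = 20.
One-sided p ≈ 0.2325, which is ≥ 0.05, so fail to reject H₀.
The data do not give significant evidence that the true slope on age is below -0.0468 $1000s per unit, holding the other predictors fixed.

t = -0.745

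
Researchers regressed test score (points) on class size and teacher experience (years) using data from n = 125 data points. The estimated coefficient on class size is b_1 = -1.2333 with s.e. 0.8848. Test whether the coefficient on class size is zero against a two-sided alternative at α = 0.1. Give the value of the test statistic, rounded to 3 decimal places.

t = -1.394

H₀: β₁ = 0 vs H₁: β₁ ≠ 0.
t = (b_1 − β₁⁰)/SE = -1.2333 / 0.8848 = -1.394.
df = n − k − 1 = 125 − 2 − 1 = 122.
Two-sided p ≈ 0.1659, which is ≥ 0.1, so fail to reject H₀.
The data do not give significant evidence of an association between class size and test score, after adjusting for the other predictors.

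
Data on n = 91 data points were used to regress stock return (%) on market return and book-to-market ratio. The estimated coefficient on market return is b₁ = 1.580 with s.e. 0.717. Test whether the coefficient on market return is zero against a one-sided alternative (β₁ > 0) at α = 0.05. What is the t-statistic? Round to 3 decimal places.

H₀: β₁ = 0 vs H₁: β₁ > 0.
t = (b₁ − β₁⁰)/SE = 1.580 / 0.717 = 2.204.
df = n − k − 1 = 91 − 2 − 1 = 88.
One-sided p ≈ 0.0151, which is < 0.05, so reject H₀.
There is evidence that the true slope on market return is positive, holding the other predictors fixed.

t = 2.204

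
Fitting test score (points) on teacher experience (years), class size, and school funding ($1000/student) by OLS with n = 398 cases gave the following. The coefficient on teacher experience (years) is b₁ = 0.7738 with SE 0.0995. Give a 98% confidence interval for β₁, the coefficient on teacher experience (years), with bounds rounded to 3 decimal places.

(0.541, 1.006)

df = n − k − 1 = 398 − 3 − 1 = 394.
t* = t_{0.01, 394} = 2.335849.
Margin = t* × SE = 2.335849 × 0.0995 = 0.23242.
CI: 0.7738 ± 0.23242 → (0.541, 1.006).
With 98% confidence, each one-unit increase in teacher experience (years) is associated with a change of between 0.541 and 1.006 points in test score, holding the other predictors fixed.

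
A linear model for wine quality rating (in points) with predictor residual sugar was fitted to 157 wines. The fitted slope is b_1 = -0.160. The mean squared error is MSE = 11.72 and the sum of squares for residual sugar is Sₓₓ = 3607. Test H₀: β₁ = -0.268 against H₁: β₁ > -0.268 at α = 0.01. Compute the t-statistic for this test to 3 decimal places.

SE(b_1) = √(MSE/Sₓₓ) = √(11.72/3607) = 0.0570021.
t = (-0.160 − (-0.268)) / 0.0570021 = 1.895.
df = n − 2 = 155.
One-sided p ≈ 0.0300, which is ≥ 0.01, so fail to reject H₀.
The data do not give significant evidence that the true slope on residual sugar exceeds -0.268 points per unit.

t = 1.895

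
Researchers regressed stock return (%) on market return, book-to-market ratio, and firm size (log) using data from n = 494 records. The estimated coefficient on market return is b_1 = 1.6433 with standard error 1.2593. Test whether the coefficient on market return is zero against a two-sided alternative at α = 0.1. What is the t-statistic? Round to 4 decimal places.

H₀: β₁ = 0 vs H₁: β₁ ≠ 0.
t = (b_1 − β₁⁰)/SE = 1.6433 / 1.2593 = 1.3049.
df = n − k − 1 = 494 − 3 − 1 = 490.
Two-sided p ≈ 0.1925, which is ≥ 0.1, so fail to reject H₀.
The data do not give significant evidence of an association between market return and stock return, after adjusting for the other predictors.

t = 1.3049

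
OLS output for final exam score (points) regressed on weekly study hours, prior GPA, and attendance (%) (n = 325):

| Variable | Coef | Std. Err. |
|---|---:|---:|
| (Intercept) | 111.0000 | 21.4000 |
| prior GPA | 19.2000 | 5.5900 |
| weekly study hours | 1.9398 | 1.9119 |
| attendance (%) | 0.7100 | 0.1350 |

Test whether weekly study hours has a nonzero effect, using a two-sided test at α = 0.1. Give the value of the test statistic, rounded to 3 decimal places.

Read off: b = 1.9398, SE = 1.9119 for weekly study hours.
H₀: β₁ = 0 vs H₁: β₁ ≠ 0.
t = 1.9398 / 1.9119 = 1.015.
df = n − k − 1 = 325 − 3 − 1 = 321.
Two-sided p ≈ 0.3111, which is ≥ 0.1, so fail to reject H₀.
The data do not give significant evidence of an association between weekly study hours and final exam score, after adjusting for the other predictors.

t = 1.015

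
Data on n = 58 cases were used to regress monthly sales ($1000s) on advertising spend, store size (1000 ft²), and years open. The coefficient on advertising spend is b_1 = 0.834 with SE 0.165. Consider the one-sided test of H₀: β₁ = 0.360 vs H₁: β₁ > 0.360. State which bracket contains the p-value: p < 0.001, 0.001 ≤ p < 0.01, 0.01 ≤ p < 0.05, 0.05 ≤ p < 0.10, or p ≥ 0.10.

0.001 ≤ p < 0.01

t = (0.834 − 0.360) / 0.165 = 2.873.
df = n − k − 1 = 58 − 3 − 1 = 54.
One-sided p = P(T_{54} > t) ≈ 0.0029.
So 0.001 ≤ p < 0.01.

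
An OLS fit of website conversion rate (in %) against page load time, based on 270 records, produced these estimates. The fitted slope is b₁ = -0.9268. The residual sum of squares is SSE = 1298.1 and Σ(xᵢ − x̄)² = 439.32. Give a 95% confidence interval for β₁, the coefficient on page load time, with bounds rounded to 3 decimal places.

MSE = SSE/(n − 2) = 1298.1/268 = 4.84366.
SE(b₁) = √(MSE/Sₓₓ) = √(4.84366/439.32) = 0.105002.
df = n − 2 = 268.
t* = t_{0.025, 268} = 1.968855.
Margin = t* × SE = 1.968855 × 0.105002 = 0.20673.
CI: -0.9268 ± 0.20673 → (-1.134, -0.720).
With 95% confidence, each one-unit increase in page load time is associated with a change of between -1.134 and -0.720 % in website conversion rate.

(-1.134, -0.720)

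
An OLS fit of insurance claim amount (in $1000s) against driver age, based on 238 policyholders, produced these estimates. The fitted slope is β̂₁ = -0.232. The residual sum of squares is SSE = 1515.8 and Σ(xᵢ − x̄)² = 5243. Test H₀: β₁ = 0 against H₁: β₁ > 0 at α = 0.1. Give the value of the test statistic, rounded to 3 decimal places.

t = -6.628

MSE = SSE/(n − 2) = 1515.8/236 = 6.42288.
SE(β̂₁) = √(MSE/Sₓₓ) = √(6.42288/5243) = 0.0350006.
t = -0.232 / 0.0350006 = -6.628.
df = n − 2 = 236.
One-sided p ≈ 1.0000, which is ≥ 0.1, so fail to reject H₀.
The data do not give significant evidence that the true slope on driver age is positive.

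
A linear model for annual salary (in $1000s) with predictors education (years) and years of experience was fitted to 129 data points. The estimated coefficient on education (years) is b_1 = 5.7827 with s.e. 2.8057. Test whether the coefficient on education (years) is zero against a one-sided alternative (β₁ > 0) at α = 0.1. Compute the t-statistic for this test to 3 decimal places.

t = 2.061

H₀: β₁ = 0 vs H₁: β₁ > 0.
t = (b_1 − β₁⁰)/SE = 5.7827 / 2.8057 = 2.061.
df = n − k − 1 = 129 − 2 − 1 = 126.
One-sided p ≈ 0.0207, which is < 0.1, so reject H₀.
There is evidence that the true slope on education (years) is positive, holding the other predictors fixed.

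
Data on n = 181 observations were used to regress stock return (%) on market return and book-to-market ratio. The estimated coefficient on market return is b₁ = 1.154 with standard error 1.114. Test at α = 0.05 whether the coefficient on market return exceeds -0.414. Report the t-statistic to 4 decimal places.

H₀: β₁ = -0.414 vs H₁: β₁ > -0.414.
t = (b₁ − β₁⁰)/SE = (1.154 − (-0.414)) / 1.114 = 1.4075.
df = n − k − 1 = 181 − 2 − 1 = 178.
One-sided p ≈ 0.0805, which is ≥ 0.05, so fail to reject H₀.
The data do not give significant evidence that the true slope on market return exceeds -0.414 % per unit, holding the other predictors fixed.

t = 1.4075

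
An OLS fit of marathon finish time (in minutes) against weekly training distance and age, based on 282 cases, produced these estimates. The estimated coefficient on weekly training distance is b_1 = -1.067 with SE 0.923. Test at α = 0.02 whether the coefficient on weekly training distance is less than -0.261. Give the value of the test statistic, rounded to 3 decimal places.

H₀: β₁ = -0.261 vs H₁: β₁ < -0.261.
t = (b_1 − β₁⁰)/SE = (-1.067 − (-0.261)) / 0.923 = -0.873.
df = n − k − 1 = 282 − 2 − 1 = 279.
One-sided p ≈ 0.1916, which is ≥ 0.02, so fail to reject H₀.
The data do not give significant evidence that the true slope on weekly training distance is below -0.261 minutes per unit, holding the other predictors fixed.

t = -0.873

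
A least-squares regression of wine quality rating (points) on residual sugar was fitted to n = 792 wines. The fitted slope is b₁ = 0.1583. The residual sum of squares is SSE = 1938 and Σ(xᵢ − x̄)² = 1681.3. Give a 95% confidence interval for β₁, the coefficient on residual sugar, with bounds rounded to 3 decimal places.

(0.083, 0.233)

MSE = SSE/(n − 2) = 1938/790 = 2.45316.
SE(b₁) = √(MSE/Sₓₓ) = √(2.45316/1681.3) = 0.038198.
df = n − 2 = 790.
t* = t_{0.025, 790} = 1.962971.
Margin = t* × SE = 1.962971 × 0.038198 = 0.07498.
CI: 0.1583 ± 0.07498 → (0.083, 0.233).
With 95% confidence, each one-unit increase in residual sugar is associated with a change of between 0.083 and 0.233 points in wine quality rating.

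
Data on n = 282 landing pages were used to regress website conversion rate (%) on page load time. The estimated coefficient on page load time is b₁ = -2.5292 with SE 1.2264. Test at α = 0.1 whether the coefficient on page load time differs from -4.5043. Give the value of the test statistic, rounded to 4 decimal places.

t = 1.6105

H₀: β₁ = -4.5043 vs H₁: β₁ ≠ -4.5043.
t = (b₁ − β₁⁰)/SE = (-2.5292 − (-4.5043)) / 1.2264 = 1.6105.
df = n − 2 = 282 − 2 = 280.
Two-sided p ≈ 0.1084, which is ≥ 0.1, so fail to reject H₀.
The data are consistent with a true slope of -4.5043 % per unit of page load time.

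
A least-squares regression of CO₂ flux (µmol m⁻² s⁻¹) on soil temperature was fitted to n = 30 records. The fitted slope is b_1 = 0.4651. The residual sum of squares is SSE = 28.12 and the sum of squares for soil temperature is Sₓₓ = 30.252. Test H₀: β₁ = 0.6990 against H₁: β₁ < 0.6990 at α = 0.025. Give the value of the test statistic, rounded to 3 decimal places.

t = -1.284

MSE = SSE/(n − 2) = 28.12/28 = 1.00429.
SE(b_1) = √(MSE/Sₓₓ) = √(1.00429/30.252) = 0.182201.
t = (0.4651 − 0.6990) / 0.182201 = -1.284.
df = n − 2 = 28.
One-sided p ≈ 0.1049, which is ≥ 0.025, so fail to reject H₀.
The data do not give significant evidence that the true slope on soil temperature is below 0.6990 µmol m⁻² s⁻¹ per unit.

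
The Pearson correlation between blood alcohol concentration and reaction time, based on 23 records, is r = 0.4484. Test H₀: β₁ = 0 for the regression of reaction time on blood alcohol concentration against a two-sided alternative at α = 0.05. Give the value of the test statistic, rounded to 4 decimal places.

t = 2.2989

t = r·√(n − 2)/√(1 − r²) = 0.4484·√21/√0.798937 = 2.2989.
df = n − 2 = 21.
Two-sided p ≈ 0.0319, which is < 0.05, so reject H₀.
There is evidence of a linear association between blood alcohol concentration and reaction time.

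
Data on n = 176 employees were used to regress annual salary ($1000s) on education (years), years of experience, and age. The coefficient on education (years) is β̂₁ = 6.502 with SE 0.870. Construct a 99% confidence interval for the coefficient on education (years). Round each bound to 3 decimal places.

(4.236, 8.768)

df = n − k − 1 = 176 − 3 − 1 = 172.
t* = t_{0.005, 172} = 2.604715.
Margin = t* × SE = 2.604715 × 0.870 = 2.26610.
CI: 6.502 ± 2.26610 → (4.236, 8.768).
With 99% confidence, each one-unit increase in education (years) is associated with a change of between 4.236 and 8.768 $1000s in annual salary, holding the other predictors fixed.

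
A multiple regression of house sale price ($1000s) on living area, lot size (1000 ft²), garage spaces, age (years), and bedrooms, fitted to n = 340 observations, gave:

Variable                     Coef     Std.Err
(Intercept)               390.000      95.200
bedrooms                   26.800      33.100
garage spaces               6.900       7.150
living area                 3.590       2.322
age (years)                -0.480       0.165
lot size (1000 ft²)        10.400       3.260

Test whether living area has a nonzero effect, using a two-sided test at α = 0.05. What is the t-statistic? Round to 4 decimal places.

Read off: b = 3.590, SE = 2.322 for living area.
H₀: β₁ = 0 vs H₁: β₁ ≠ 0.
t = 3.590 / 2.322 = 1.5461.
df = n − k − 1 = 340 − 5 − 1 = 334.
Two-sided p ≈ 0.1230, which is ≥ 0.05, so fail to reject H₀.
The data do not give significant evidence of an association between living area and house sale price, after adjusting for the other predictors.

t = 1.5461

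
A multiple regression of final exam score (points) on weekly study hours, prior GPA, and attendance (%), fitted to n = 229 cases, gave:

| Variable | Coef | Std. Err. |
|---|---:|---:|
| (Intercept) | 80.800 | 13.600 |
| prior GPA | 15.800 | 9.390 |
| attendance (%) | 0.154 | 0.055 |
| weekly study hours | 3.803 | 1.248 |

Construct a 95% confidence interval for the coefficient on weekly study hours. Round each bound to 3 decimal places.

(1.344, 6.262)

Read off: b = 3.803, SE = 1.248 for weekly study hours.
df = n − k − 1 = 229 − 3 − 1 = 225.
t* = t_{0.025, 225} = 1.970563.
Margin = t* × SE = 1.970563 × 1.248 = 2.45926.
CI: 3.803 ± 2.45926 → (1.344, 6.262).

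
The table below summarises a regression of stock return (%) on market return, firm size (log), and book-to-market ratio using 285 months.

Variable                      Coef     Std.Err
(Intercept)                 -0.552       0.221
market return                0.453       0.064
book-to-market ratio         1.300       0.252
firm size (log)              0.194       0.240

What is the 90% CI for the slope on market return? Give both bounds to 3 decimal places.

(0.347, 0.559)

Read off: b = 0.453, SE = 0.064 for market return.
df = n − k − 1 = 285 − 3 − 1 = 281.
t* = t_{0.05, 281} = 1.650294.
Margin = t* × SE = 1.650294 × 0.064 = 0.10562.
CI: 0.453 ± 0.10562 → (0.347, 0.559).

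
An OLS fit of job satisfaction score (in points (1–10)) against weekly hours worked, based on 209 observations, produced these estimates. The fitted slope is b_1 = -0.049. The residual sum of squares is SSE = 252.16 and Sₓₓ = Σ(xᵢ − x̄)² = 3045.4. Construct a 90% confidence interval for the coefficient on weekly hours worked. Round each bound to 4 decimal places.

MSE = SSE/(n − 2) = 252.16/207 = 1.21816.
SE(b_1) = √(MSE/Sₓₓ) = √(1.21816/3045.4) = 0.02.
df = n − 2 = 207.
t* = t_{0.05, 207} = 1.652248.
Margin = t* × SE = 1.652248 × 0.02 = 0.033045.
CI: -0.049 ± 0.033045 → (-0.0820, -0.0160).
With 90% confidence, each one-unit increase in weekly hours worked is associated with a change of between -0.0820 and -0.0160 points (1–10) in job satisfaction score.

(-0.0820, -0.0160)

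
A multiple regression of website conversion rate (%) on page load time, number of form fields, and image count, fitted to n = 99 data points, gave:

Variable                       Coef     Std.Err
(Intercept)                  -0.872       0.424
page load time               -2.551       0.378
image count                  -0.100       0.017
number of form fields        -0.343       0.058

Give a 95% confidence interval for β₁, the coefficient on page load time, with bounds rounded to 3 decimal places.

Read off: b = -2.551, SE = 0.378 for page load time.
df = n − k − 1 = 99 − 3 − 1 = 95.
t* = t_{0.025, 95} = 1.985251.
Margin = t* × SE = 1.985251 × 0.378 = 0.75042.
CI: -2.551 ± 0.75042 → (-3.301, -1.801).

(-3.301, -1.801)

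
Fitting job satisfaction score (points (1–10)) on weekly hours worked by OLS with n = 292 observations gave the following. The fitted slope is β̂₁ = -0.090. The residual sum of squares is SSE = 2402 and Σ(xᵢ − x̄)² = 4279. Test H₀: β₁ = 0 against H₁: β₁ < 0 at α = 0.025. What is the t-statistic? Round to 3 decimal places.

MSE = SSE/(n − 2) = 2402/290 = 8.28276.
SE(β̂₁) = √(MSE/Sₓₓ) = √(8.28276/4279) = 0.0439963.
t = -0.090 / 0.0439963 = -2.046.
df = n − 2 = 290.
One-sided p ≈ 0.0208, which is < 0.025, so reject H₀.
There is evidence that the true slope on weekly hours worked is negative.

t = -2.046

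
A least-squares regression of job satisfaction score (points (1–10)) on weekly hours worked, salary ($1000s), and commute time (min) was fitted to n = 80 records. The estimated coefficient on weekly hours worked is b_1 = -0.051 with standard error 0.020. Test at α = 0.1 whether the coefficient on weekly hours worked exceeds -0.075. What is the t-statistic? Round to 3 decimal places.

H₀: β₁ = -0.075 vs H₁: β₁ > -0.075.
t = (b_1 − β₁⁰)/SE = (-0.051 − (-0.075)) / 0.020 = 1.200.
df = n − k − 1 = 80 − 3 − 1 = 76.
One-sided p ≈ 0.1169, which is ≥ 0.1, so fail to reject H₀.
The data do not give significant evidence that the true slope on weekly hours worked exceeds -0.075 points (1–10) per unit, holding the other predictors fixed.

t = 1.200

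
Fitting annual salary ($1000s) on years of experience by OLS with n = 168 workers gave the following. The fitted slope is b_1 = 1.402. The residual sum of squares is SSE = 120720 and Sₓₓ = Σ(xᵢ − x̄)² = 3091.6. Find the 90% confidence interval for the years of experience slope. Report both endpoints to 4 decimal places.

(0.5998, 2.2042)

MSE = SSE/(n − 2) = 120720/166 = 727.229.
SE(b_1) = √(MSE/Sₓₓ) = √(727.229/3091.6) = 0.485002.
df = n − 2 = 166.
t* = t_{0.05, 166} = 1.654085.
Margin = t* × SE = 1.654085 × 0.485002 = 0.802235.
CI: 1.402 ± 0.802235 → (0.5998, 2.2042).
With 90% confidence, each one-unit increase in years of experience is associated with a change of between 0.5998 and 2.2042 $1000s in annual salary.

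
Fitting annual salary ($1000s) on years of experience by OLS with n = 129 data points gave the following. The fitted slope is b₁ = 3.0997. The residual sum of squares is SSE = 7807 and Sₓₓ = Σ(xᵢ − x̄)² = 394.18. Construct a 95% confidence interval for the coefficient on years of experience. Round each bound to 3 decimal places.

(2.318, 3.881)

MSE = SSE/(n − 2) = 7807/127 = 61.4724.
SE(b₁) = √(MSE/Sₓₓ) = √(61.4724/394.18) = 0.394905.
df = n − 2 = 127.
t* = t_{0.025, 127} = 1.97882.
Margin = t* × SE = 1.97882 × 0.394905 = 0.78145.
CI: 3.0997 ± 0.78145 → (2.318, 3.881).
With 95% confidence, each one-unit increase in years of experience is associated with a change of between 2.318 and 3.881 $1000s in annual salary.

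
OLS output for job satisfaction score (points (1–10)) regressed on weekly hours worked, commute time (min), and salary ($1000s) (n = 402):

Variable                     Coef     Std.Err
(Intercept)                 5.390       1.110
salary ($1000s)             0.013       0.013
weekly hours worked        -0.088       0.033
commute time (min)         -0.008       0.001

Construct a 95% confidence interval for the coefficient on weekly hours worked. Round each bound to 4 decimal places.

(-0.1529, -0.0231)

Read off: b = -0.088, SE = 0.033 for weekly hours worked.
df = n − k − 1 = 402 − 3 − 1 = 398.
t* = t_{0.025, 398} = 1.965942.
Margin = t* × SE = 1.965942 × 0.033 = 0.064876.
CI: -0.088 ± 0.064876 → (-0.1529, -0.0231).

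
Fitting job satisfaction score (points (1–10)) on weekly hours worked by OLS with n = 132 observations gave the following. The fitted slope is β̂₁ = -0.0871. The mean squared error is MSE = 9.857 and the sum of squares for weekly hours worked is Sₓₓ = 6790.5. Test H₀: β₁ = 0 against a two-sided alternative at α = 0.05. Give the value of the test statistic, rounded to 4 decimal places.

SE(β̂₁) = √(MSE/Sₓₓ) = √(9.857/6790.5) = 0.0380997.
t = -0.0871 / 0.0380997 = -2.2861.
df = n − 2 = 130.
Two-sided p ≈ 0.0239, which is < 0.05, so reject H₀.
There is evidence that weekly hours worked is associated with job satisfaction score.

t = -2.2861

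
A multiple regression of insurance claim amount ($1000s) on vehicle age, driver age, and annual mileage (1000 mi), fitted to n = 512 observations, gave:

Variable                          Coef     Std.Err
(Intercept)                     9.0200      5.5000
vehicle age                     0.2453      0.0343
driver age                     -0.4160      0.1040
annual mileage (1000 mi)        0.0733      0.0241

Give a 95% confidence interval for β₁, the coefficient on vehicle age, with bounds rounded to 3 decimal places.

(0.178, 0.313)

Read off: b = 0.2453, SE = 0.0343 for vehicle age.
df = n − k − 1 = 512 − 3 − 1 = 508.
t* = t_{0.025, 508} = 1.964645.
Margin = t* × SE = 1.964645 × 0.0343 = 0.06739.
CI: 0.2453 ± 0.06739 → (0.178, 0.313).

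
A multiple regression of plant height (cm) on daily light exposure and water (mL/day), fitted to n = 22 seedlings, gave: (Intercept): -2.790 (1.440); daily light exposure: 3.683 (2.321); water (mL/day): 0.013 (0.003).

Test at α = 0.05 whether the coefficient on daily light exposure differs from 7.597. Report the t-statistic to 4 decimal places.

Read off: b = 3.683, SE = 2.321 for daily light exposure.
H₀: β₁ = 7.597 vs H₁: β₁ ≠ 7.597.
t = (3.683 − 7.597) / 2.321 = -1.6863.
df = n − k − 1 = 22 − 2 − 1 = 19.
Two-sided p ≈ 0.1081, which is ≥ 0.05, so fail to reject H₀.
The data are consistent with a true slope of 7.597 cm per unit of daily light exposure, holding the other predictors fixed.

t = -1.6863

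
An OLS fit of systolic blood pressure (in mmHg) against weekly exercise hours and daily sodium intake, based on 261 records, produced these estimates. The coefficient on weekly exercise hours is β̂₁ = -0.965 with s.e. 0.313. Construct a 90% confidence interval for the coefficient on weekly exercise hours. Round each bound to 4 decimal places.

(-1.4817, -0.4483)

df = n − k − 1 = 261 − 2 − 1 = 258.
t* = t_{0.05, 258} = 1.650781.
Margin = t* × SE = 1.650781 × 0.313 = 0.516694.
CI: -0.965 ± 0.516694 → (-1.4817, -0.4483).
With 90% confidence, each one-unit increase in weekly exercise hours is associated with a change of between -1.4817 and -0.4483 mmHg in systolic blood pressure, holding the other predictors fixed.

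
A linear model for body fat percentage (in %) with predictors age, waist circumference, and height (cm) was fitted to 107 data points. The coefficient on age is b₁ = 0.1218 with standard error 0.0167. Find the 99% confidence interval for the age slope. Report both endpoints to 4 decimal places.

(0.0780, 0.1656)

df = n − k − 1 = 107 − 3 − 1 = 103.
t* = t_{0.005, 103} = 2.624407.
Margin = t* × SE = 2.624407 × 0.0167 = 0.043828.
CI: 0.1218 ± 0.043828 → (0.0780, 0.1656).
With 99% confidence, each one-unit increase in age is associated with a change of between 0.0780 and 0.1656 % in body fat percentage, holding the other predictors fixed.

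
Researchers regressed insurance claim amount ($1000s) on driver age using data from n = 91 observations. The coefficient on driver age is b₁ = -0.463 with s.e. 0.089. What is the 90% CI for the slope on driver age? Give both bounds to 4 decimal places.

df = n − 2 = 91 − 2 = 89.
t* = t_{0.05, 89} = 1.662155.
Margin = t* × SE = 1.662155 × 0.089 = 0.147932.
CI: -0.463 ± 0.147932 → (-0.6109, -0.3151).
With 90% confidence, each one-unit increase in driver age is associated with a change of between -0.6109 and -0.3151 $1000s in insurance claim amount.

(-0.6109, -0.3151)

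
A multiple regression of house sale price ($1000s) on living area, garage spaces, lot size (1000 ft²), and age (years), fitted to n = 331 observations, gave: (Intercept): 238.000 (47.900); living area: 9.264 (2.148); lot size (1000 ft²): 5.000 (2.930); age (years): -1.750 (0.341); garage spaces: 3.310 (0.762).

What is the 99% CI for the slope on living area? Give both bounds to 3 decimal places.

Read off: b = 9.264, SE = 2.148 for living area.
df = n − k − 1 = 331 − 4 − 1 = 326.
t* = t_{0.005, 326} = 2.590994.
Margin = t* × SE = 2.590994 × 2.148 = 5.56546.
CI: 9.264 ± 5.56546 → (3.699, 14.829).

(3.699, 14.829)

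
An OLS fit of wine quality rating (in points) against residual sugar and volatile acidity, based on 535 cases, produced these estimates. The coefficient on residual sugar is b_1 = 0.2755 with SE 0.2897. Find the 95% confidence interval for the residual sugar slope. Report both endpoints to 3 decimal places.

(-0.294, 0.845)

df = n − k − 1 = 535 − 2 − 1 = 532.
t* = t_{0.025, 532} = 1.964433.
Margin = t* × SE = 1.964433 × 0.2897 = 0.56910.
CI: 0.2755 ± 0.56910 → (-0.294, 0.845).
With 95% confidence, each one-unit increase in residual sugar is associated with a change of between -0.294 and 0.845 points in wine quality rating, holding the other predictors fixed.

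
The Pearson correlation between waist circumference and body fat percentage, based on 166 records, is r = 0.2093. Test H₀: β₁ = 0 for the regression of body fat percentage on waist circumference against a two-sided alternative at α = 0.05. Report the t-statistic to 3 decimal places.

t = r·√(n − 2)/√(1 − r²) = 0.2093·√164/√0.956194 = 2.741.
df = n − 2 = 164.
Two-sided p ≈ 0.0068, which is < 0.05, so reject H₀.
There is evidence of a linear association between waist circumference and body fat percentage.

t = 2.741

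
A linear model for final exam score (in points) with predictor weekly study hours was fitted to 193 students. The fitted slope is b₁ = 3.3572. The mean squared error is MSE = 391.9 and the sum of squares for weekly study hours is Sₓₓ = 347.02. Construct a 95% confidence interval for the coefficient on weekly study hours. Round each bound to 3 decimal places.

(1.261, 5.453)

SE(b₁) = √(MSE/Sₓₓ) = √(391.9/347.02) = 1.0627.
df = n − 2 = 191.
t* = t_{0.025, 191} = 1.972462.
Margin = t* × SE = 1.972462 × 1.0627 = 2.09613.
CI: 3.3572 ± 2.09613 → (1.261, 5.453).
With 95% confidence, each one-unit increase in weekly study hours is associated with a change of between 1.261 and 5.453 points in final exam score.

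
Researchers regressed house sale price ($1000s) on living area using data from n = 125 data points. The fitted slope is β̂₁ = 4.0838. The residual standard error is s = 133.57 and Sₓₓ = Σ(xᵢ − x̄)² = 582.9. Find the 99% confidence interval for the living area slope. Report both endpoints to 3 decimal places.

SE(β̂₁) = s/√Sₓₓ = 133.57/√582.9 = 5.53238.
df = n − 2 = 123.
t* = t_{0.005, 123} = 2.616392.
Margin = t* × SE = 2.616392 × 5.53238 = 14.47487.
CI: 4.0838 ± 14.47487 → (-10.391, 18.559).
With 99% confidence, each one-unit increase in living area is associated with a change of between -10.391 and 18.559 $1000s in house sale price.

(-10.391, 18.559)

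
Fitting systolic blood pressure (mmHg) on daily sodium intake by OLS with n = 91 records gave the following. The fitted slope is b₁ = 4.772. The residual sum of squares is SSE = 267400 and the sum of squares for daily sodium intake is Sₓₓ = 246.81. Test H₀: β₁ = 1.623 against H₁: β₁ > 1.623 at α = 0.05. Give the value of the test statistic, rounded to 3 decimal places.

t = 0.903

MSE = SSE/(n − 2) = 267400/89 = 3004.49.
SE(b₁) = √(MSE/Sₓₓ) = √(3004.49/246.81) = 3.48903.
t = (4.772 − 1.623) / 3.48903 = 0.903.
df = n − 2 = 89.
One-sided p ≈ 0.1846, which is ≥ 0.05, so fail to reject H₀.
The data do not give significant evidence that the true slope on daily sodium intake exceeds 1.623 mmHg per unit.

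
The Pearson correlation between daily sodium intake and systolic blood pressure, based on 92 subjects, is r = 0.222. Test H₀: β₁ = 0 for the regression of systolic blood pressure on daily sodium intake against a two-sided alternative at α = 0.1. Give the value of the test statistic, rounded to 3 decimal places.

t = r·√(n − 2)/√(1 − r²) = 0.222·√90/√0.950716 = 2.160.
df = n − 2 = 90.
Two-sided p ≈ 0.0334, which is < 0.1, so reject H₀.
There is evidence of a linear association between daily sodium intake and systolic blood pressure.

t = 2.160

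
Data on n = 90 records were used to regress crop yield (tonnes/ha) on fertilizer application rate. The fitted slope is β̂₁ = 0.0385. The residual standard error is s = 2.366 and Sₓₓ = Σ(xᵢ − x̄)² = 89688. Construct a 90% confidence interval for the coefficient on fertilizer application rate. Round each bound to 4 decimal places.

SE(β̂₁) = s/√Sₓₓ = 2.366/√89688 = 0.00790037.
df = n − 2 = 88.
t* = t_{0.05, 88} = 1.662354.
Margin = t* × SE = 1.662354 × 0.00790037 = 0.013133.
CI: 0.0385 ± 0.013133 → (0.0254, 0.0516).
With 90% confidence, each one-unit increase in fertilizer application rate is associated with a change of between 0.0254 and 0.0516 tonnes/ha in crop yield.

(0.0254, 0.0516)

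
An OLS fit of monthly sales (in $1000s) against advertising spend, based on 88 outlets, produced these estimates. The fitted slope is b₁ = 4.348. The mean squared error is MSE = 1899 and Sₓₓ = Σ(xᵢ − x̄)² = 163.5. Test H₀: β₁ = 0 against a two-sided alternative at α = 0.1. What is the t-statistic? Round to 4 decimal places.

SE(b₁) = √(MSE/Sₓₓ) = √(1899/163.5) = 3.40803.
t = 4.348 / 3.40803 = 1.2758.
df = n − 2 = 86.
Two-sided p ≈ 0.2055, which is ≥ 0.1, so fail to reject H₀.
The data do not give significant evidence of an association between advertising spend and monthly sales.

t = 1.2758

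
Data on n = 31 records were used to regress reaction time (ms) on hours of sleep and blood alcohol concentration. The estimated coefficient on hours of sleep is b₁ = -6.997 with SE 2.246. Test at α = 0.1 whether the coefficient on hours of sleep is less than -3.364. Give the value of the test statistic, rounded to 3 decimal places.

H₀: β₁ = -3.364 vs H₁: β₁ < -3.364.
t = (b₁ − β₁⁰)/SE = (-6.997 − (-3.364)) / 2.246 = -1.618.
df = n − k − 1 = 31 − 2 − 1 = 28.
One-sided p ≈ 0.0585, which is < 0.1, so reject H₀.
There is evidence that the true slope on hours of sleep is below -3.364 ms per unit, holding the other predictors fixed.

t = -1.618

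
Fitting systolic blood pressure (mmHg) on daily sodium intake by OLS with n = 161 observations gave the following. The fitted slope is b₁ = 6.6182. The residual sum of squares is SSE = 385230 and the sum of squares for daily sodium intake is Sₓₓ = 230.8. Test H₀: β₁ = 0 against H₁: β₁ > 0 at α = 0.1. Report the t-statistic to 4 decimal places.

t = 2.0427

MSE = SSE/(n − 2) = 385230/159 = 2422.83.
SE(b₁) = √(MSE/Sₓₓ) = √(2422.83/230.8) = 3.23999.
t = 6.6182 / 3.23999 = 2.0427.
df = n − 2 = 159.
One-sided p ≈ 0.0214, which is < 0.1, so reject H₀.
There is evidence that the true slope on daily sodium intake is positive.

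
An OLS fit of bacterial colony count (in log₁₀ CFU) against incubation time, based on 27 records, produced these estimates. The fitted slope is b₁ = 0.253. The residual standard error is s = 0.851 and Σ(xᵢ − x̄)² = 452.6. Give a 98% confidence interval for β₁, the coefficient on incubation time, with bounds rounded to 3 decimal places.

(0.154, 0.352)

SE(b₁) = s/√Sₓₓ = 0.851/√452.6 = 0.0400011.
df = n − 2 = 25.
t* = t_{0.01, 25} = 2.485107.
Margin = t* × SE = 2.485107 × 0.0400011 = 0.09941.
CI: 0.253 ± 0.09941 → (0.154, 0.352).
With 98% confidence, each one-unit increase in incubation time is associated with a change of between 0.154 and 0.352 log₁₀ CFU in bacterial colony count.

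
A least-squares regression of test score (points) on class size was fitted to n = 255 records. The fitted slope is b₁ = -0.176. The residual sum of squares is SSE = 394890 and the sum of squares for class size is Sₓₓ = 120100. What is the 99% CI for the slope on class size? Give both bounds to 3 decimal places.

(-0.472, 0.120)

MSE = SSE/(n − 2) = 394890/253 = 1560.83.
SE(b₁) = √(MSE/Sₓₓ) = √(1560.83/120100) = 0.114.
df = n − 2 = 253.
t* = t_{0.005, 253} = 2.595401.
Margin = t* × SE = 2.595401 × 0.114 = 0.29588.
CI: -0.176 ± 0.29588 → (-0.472, 0.120).
With 99% confidence, each one-unit increase in class size is associated with a change of between -0.472 and 0.120 points in test score.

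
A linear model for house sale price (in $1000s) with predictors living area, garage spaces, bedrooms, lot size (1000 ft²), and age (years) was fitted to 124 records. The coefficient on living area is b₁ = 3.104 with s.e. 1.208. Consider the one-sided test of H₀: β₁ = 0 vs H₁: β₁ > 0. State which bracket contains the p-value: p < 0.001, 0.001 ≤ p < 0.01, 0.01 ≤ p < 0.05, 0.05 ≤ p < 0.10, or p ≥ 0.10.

t = 3.104 / 1.208 = 2.570.
df = n − k − 1 = 124 − 5 − 1 = 118.
One-sided p = P(T_{118} > t) ≈ 0.0057.
So 0.001 ≤ p < 0.01.

0.001 ≤ p < 0.01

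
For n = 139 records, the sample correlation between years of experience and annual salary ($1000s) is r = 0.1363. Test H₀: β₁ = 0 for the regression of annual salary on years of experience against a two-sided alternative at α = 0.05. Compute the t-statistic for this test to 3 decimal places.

t = r·√(n − 2)/√(1 − r²) = 0.1363·√137/√0.981422 = 1.610.
df = n − 2 = 137.
Two-sided p ≈ 0.1096, which is ≥ 0.05, so fail to reject H₀.
The data do not give significant evidence of a linear association between years of experience and annual salary.

t = 1.610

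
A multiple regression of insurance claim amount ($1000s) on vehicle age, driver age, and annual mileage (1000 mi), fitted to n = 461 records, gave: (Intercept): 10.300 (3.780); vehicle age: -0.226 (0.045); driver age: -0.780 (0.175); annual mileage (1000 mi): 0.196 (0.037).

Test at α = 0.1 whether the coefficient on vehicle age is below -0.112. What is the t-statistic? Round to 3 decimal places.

t = -2.533

Read off: b = -0.226, SE = 0.045 for vehicle age.
H₀: β₁ = -0.112 vs H₁: β₁ < -0.112.
t = (-0.226 − (-0.112)) / 0.045 = -2.533.
df = n − k − 1 = 461 − 3 − 1 = 457.
One-sided p ≈ 0.0058, which is < 0.1, so reject H₀.
There is evidence that the true slope on vehicle age is below -0.112 $1000s per unit, holding the other predictors fixed.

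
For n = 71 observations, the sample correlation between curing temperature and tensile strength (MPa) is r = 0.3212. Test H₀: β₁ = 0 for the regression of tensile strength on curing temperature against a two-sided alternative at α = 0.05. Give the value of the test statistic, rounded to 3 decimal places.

t = 2.817

t = r·√(n − 2)/√(1 − r²) = 0.3212·√69/√0.896831 = 2.817.
df = n − 2 = 69.
Two-sided p ≈ 0.0063, which is < 0.05, so reject H₀.
There is evidence of a linear association between curing temperature and tensile strength.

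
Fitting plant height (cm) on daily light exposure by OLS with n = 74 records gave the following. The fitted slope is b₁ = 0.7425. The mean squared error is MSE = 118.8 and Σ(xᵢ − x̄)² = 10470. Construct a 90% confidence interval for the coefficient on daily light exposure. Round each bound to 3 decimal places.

SE(b₁) = √(MSE/Sₓₓ) = √(118.8/10470) = 0.106521.
df = n − 2 = 72.
t* = t_{0.05, 72} = 1.666294.
Margin = t* × SE = 1.666294 × 0.106521 = 0.17750.
CI: 0.7425 ± 0.17750 → (0.565, 0.920).
With 90% confidence, each one-unit increase in daily light exposure is associated with a change of between 0.565 and 0.920 cm in plant height.

(0.565, 0.920)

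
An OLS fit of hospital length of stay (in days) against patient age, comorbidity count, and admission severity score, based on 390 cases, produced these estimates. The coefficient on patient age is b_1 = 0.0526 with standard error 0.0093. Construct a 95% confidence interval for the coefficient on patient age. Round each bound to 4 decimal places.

(0.0343, 0.0709)

df = n − k − 1 = 390 − 3 − 1 = 386.
t* = t_{0.025, 386} = 1.966129.
Margin = t* × SE = 1.966129 × 0.0093 = 0.018285.
CI: 0.0526 ± 0.018285 → (0.0343, 0.0709).
With 95% confidence, each one-unit increase in patient age is associated with a change of between 0.0343 and 0.0709 days in hospital length of stay, holding the other predictors fixed.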